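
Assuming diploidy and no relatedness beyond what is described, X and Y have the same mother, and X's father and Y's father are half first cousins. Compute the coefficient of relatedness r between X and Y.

Wright's path rule: contributions from independent ancestry routes add.
X and Y are related in two ways: half-sibs through their shared mother (r = 1/4) and half second cousins through their fathers (r = 1/64).
r = 1/4 + 1/64 = 0.265625.

0.265625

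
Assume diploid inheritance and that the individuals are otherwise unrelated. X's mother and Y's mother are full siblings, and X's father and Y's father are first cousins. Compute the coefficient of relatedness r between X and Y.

0.15625

With two independent routes of shared ancestry, r is the sum of the two contributions.
X and Y are related in two ways: first cousins through their mothers (r = 1/8) and second cousins through their fathers (r = 1/32).
r = 1/8 + 1/32 = 0.15625.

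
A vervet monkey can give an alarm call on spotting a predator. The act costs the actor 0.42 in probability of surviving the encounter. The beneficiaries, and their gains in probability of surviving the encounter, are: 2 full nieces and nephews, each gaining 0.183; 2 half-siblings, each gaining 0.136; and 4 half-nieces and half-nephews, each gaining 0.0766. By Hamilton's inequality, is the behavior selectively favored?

No

Hamilton's rule: the trait is favored when the sum of r·B over every recipient exceeds the actor's cost C.
r to a full niece or nephew = 0.25 (full aunt/uncle↔niece/nephew: two paths of length 3 through the shared grandparent pair: r = 2·(1/2)^3 = 1/4).
r to a half-sibling = 1/4 (half-sibs share one parent — one path of length 2: r = (1/2)^2 = 1/4).
r to a half-niece or half-nephew = 0.125 (half-aunt/uncle↔niece/nephew: one path of length 3: r = (1/2)^3 = 1/8).
Summing one r·B term per recipient: 2·0.25·0.183 + 2·0.25·0.136 + 4·0.125·0.0766 = 0.1978.
0.1978 < 0.42: the indirect benefit is less than the cost.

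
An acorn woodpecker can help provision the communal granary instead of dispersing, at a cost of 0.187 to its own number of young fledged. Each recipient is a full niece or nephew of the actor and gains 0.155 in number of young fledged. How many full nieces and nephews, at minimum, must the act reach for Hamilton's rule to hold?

5

r to a full niece or nephew = 1/4 (full aunt/uncle↔niece/nephew: two paths of length 3 through the shared grandparent pair: r = 2·(1/2)^3 = 1/4).
Hamilton's rule: n·r·B > C  ⇒  n > C/(r·B) = 0.187/(0.25·0.155) = 4.826.
The smallest integer exceeding 4.826 is 5.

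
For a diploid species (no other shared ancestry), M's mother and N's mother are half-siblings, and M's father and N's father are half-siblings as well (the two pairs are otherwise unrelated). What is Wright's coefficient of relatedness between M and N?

0.125

Relatedness sums over independent paths through distinct common ancestors.
M and N are related in two ways: half first cousins through their mothers (r = 1/16) and half first cousins through their fathers (r = 1/16).
r = 1/16 + 1/16 = 0.125.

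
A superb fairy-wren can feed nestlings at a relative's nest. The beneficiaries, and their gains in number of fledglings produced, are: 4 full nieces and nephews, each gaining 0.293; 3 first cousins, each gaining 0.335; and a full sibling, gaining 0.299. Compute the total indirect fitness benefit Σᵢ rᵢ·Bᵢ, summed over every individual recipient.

r to a full niece or nephew = 1/4 (full aunt/uncle↔niece/nephew: two paths of length 3 through the shared grandparent pair: r = 2·(1/2)^3 = 1/4).
r to a first cousin = 1/8 (first cousins share one grandparent pair — two paths of length 4: r = 2·(1/2)^4 = 1/8).
r to a full sibling = 1/2 (full sibs share both parents — two paths of length 2: r = 2·(1/2)^2 = 1/2).
Summing one r·B term per recipient: 4·0.25·0.293 + 3·0.125·0.335 + 1·0.5·0.299 = 0.568125.

0.568125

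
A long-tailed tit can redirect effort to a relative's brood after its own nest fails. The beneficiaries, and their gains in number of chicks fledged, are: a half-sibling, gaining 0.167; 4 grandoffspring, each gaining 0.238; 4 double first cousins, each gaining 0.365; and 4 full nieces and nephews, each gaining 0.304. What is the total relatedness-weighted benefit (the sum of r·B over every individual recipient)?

r to a half-sibling = 0.25 (half-sibs share one parent — one path of length 2: r = (1/2)^2 = 1/4).
r to a grandoffspring = 1/4 (two parent–offspring links: r = (1/2)^2 = 1/4).
r to a double first cousin = 1/4 (double first cousins share both grandparent pairs — four paths of length 4: r = 4·(1/2)^4 = 1/4).
r to a full niece or nephew = 1/4 (full aunt/uncle↔niece/nephew: two paths of length 3 through the shared grandparent pair: r = 2·(1/2)^3 = 1/4).
Summing one r·B term per recipient: 1·0.25·0.167 + 4·0.25·0.238 + 4·0.25·0.365 + 4·0.25·0.304 = 0.94875.

0.94875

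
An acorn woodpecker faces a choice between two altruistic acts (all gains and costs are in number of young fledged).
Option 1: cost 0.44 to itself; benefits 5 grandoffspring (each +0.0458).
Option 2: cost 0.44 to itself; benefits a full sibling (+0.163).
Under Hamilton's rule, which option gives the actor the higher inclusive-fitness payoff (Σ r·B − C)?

Option 1: r to a grandoffspring = 0.25.
Option 1: Σ r·B − C = (5·0.25·0.0458) − 0.44 = -0.38275.
Option 2: r to a full sibling = 0.5.
Option 2: Σ r·B − C = (1·0.5·0.163) − 0.44 = -0.3585.
Option 2 has the higher net inclusive-fitness payoff.

Option 2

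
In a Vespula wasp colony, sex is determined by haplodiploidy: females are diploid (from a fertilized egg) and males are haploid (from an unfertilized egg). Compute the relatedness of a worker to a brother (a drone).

0.25

Her haploid brother carries none of their father's genes and a random half of their mother's genome; that half matches the maternal half of her own genome with probability 1/2: r = 1/2 · 1/2 = 1/4.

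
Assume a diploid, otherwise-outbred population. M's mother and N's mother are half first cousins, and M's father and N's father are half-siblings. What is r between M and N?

0.078125

Independent pedigree routes through distinct common ancestors add.
M and N are related in two ways: half second cousins through their mothers (r = 1/64) and half first cousins through their fathers (r = 1/16).
r = 1/64 + 1/16 = 5/64 = 0.078125.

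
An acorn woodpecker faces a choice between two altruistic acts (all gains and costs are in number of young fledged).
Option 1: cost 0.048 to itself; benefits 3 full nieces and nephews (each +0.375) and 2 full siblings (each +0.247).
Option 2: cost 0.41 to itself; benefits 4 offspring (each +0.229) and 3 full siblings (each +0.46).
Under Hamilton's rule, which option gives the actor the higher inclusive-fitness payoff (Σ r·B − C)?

Option 1: r to a full niece or nephew = 0.25.
Option 1: r to a full sibling = 0.5.
Option 1: Σ r·B − C = (3·0.25·0.375 + 2·0.5·0.247) − 0.048 = 0.48025.
Option 2: r to an offspring = 0.5.
Option 2: r to a full sibling = 0.5.
Option 2: Σ r·B − C = (4·0.5·0.229 + 3·0.5·0.46) − 0.41 = 0.738.
Option 2 has the higher net inclusive-fitness payoff.

Option 2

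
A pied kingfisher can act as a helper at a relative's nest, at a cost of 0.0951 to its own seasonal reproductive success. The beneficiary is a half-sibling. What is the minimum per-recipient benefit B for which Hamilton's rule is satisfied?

r to a half-sibling = 0.25 (half-sibs share one parent — one path of length 2: r = (1/2)^2 = 1/4).
Hamilton's rule with n recipients of equal r: n·r·B > C, so B > C/(n·r) = 0.0951/(1·0.25) = 0.3804.

0.3804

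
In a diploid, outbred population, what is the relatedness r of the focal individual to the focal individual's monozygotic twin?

Each parent–offspring link contributes a factor of 1/2, and independent paths through distinct common ancestors add.
Monozygotic twins share every allele identical by descent: r = 1.

1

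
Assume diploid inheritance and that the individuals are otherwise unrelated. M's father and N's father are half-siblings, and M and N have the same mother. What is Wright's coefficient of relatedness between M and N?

0.3125

With two independent routes of shared ancestry, r is the sum of the two contributions.
M and N are related in two ways: half first cousins through their fathers (r = 1/16) and half-sibs through their shared mother (r = 1/4).
r = 1/16 + 1/4 = 0.3125.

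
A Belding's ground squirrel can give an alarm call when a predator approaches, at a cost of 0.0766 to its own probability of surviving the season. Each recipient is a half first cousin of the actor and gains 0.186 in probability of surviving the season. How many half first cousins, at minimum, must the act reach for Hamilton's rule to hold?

7

r to a half first cousin = 1/16 (half first cousins share one grandparent — one path of length 4: r = (1/2)^4 = 1/16).
Hamilton's rule: n·r·B > C  ⇒  n > C/(r·B) = 0.0766/(0.0625·0.186) = 6.589.
The smallest integer exceeding 6.589 is 7.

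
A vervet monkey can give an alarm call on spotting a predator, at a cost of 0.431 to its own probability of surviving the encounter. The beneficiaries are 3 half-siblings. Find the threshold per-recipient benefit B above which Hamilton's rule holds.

0.5747

r to a half-sibling = 1/4 (half-sibs share one parent — one path of length 2: r = (1/2)^2 = 1/4).
Hamilton's rule with n recipients of equal r: n·r·B > C, so B > C/(n·r) = 0.431/(3·0.25) = 0.5747.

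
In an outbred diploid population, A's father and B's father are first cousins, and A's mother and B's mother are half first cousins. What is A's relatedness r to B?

0.046875

Wright's path rule: contributions from independent ancestry routes add.
A and B are related in two ways: second cousins through their fathers (r = 1/32) and half second cousins through their mothers (r = 1/64).
r = 1/32 + 1/64 = 0.046875.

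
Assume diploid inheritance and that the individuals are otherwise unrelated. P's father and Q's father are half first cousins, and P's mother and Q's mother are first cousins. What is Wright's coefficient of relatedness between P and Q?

0.046875

Independent pedigree routes through distinct common ancestors add.
P and Q are related in two ways: half second cousins through their fathers (r = 1/64) and second cousins through their mothers (r = 1/32).
r = 1/64 + 1/32 = 0.046875.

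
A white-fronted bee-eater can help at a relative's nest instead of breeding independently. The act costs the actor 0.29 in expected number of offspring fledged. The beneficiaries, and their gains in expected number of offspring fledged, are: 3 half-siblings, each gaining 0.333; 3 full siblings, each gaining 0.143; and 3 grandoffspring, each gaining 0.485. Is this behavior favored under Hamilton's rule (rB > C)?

Hamilton's rule: the trait is favored when the sum of r·B over every recipient exceeds the actor's cost C.
r to a half-sibling = 0.25 (half-sibs share one parent — one path of length 2: r = (1/2)^2 = 1/4).
r to a full sibling = 1/2 (full sibs share both parents — two paths of length 2: r = 2·(1/2)^2 = 1/2).
r to a grandoffspring = 0.25 (two parent–offspring links: r = (1/2)^2 = 1/4).
Summing one r·B term per recipient: 3·0.25·0.333 + 3·0.5·0.143 + 3·0.25·0.485 = 0.828.
0.828 > 0.29: the indirect benefit exceeds the cost.

Yes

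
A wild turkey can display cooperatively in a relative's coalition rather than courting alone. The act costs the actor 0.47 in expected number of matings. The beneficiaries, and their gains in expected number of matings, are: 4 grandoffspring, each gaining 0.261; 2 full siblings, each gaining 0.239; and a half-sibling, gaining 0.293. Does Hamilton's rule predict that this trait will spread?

Hamilton's rule: the trait is favored when the sum of r·B over every recipient exceeds the actor's cost C.
r to a grandoffspring = 1/4 (two parent–offspring links: r = (1/2)^2 = 1/4).
r to a full sibling = 0.5 (full sibs share both parents — two paths of length 2: r = 2·(1/2)^2 = 1/2).
r to a half-sibling = 0.25 (half-sibs share one parent — one path of length 2: r = (1/2)^2 = 1/4).
Summing one r·B term per recipient: 4·0.25·0.261 + 2·0.5·0.239 + 1·0.25·0.293 = 0.57325.
0.57325 > 0.47: the indirect benefit exceeds the cost.

Yes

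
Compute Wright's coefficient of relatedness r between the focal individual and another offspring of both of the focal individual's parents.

0.5

Each parent–offspring link contributes a factor of 1/2, and independent paths through distinct common ancestors add.
Full sibs share both parents — two paths of length 2: r = 2·(1/2)^2 = 1/2.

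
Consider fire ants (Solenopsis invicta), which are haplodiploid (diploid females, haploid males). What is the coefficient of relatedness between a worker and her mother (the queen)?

0.5

One meiotic link between diploid queen and diploid daughter: r = 1/2.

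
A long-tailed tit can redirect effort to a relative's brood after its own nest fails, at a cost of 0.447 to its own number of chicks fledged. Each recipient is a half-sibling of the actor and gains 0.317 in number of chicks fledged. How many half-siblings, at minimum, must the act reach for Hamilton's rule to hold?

6

r to a half-sibling = 0.25 (half-sibs share one parent — one path of length 2: r = (1/2)^2 = 1/4).
Hamilton's rule: n·r·B > C  ⇒  n > C/(r·B) = 0.447/(0.25·0.317) = 5.64.
The smallest integer exceeding 5.64 is 6.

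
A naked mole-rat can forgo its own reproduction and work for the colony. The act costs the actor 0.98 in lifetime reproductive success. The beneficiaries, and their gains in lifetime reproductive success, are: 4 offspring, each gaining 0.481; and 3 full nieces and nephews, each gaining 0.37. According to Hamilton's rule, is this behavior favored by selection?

Yes

Hamilton's rule: the trait is favored when the sum of r·B over every recipient exceeds the actor's cost C.
r to an offspring = 0.5 (one parent–offspring link: r = (1/2)^1 = 1/2).
r to a full niece or nephew = 0.25 (full aunt/uncle↔niece/nephew: two paths of length 3 through the shared grandparent pair: r = 2·(1/2)^3 = 1/4).
Summing one r·B term per recipient: 4·0.5·0.481 + 3·0.25·0.37 = 1.2395.
1.2395 > 0.98: the indirect benefit exceeds the cost.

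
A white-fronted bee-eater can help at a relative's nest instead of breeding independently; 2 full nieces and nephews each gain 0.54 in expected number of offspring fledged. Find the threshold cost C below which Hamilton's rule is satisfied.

r to a full niece or nephew = 1/4 (full aunt/uncle↔niece/nephew: two paths of length 3 through the shared grandparent pair: r = 2·(1/2)^3 = 1/4).
Hamilton's rule: n·r·B > C, so the trait is favored while C < n·r·B = 2·0.25·0.54 = 0.27.

0.27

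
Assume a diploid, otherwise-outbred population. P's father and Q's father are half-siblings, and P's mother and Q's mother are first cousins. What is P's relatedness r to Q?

0.09375

Relatedness sums over independent paths through distinct common ancestors.
P and Q are related in two ways: half first cousins through their fathers (r = 1/16) and second cousins through their mothers (r = 1/32).
r = 1/16 + 1/32 = 0.09375.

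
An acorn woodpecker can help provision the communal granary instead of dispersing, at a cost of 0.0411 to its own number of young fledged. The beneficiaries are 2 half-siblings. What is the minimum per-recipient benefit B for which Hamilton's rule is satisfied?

0.0822

r to a half-sibling = 0.25 (half-sibs share one parent — one path of length 2: r = (1/2)^2 = 1/4).
Hamilton's rule with n recipients of equal r: n·r·B > C, so B > C/(n·r) = 0.0411/(2·0.25) = 0.0822.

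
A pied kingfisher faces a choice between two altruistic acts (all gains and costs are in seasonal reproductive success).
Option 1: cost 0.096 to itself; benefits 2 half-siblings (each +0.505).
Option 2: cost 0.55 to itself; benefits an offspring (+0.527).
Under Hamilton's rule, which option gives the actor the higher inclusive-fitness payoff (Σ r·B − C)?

Option 1

Option 1: r to a half-sibling = 0.25.
Option 1: Σ r·B − C = (2·0.25·0.505) − 0.096 = 0.1565.
Option 2: r to an offspring = 0.5.
Option 2: Σ r·B − C = (1·0.5·0.527) − 0.55 = -0.2865.
Option 1 has the higher net inclusive-fitness payoff.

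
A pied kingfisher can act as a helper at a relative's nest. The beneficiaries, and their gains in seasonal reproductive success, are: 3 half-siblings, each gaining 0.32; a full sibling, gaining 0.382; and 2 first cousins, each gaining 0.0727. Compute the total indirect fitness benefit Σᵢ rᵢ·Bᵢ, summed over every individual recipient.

0.449175

r to a half-sibling = 0.25 (half-sibs share one parent — one path of length 2: r = (1/2)^2 = 1/4).
r to a full sibling = 0.5 (full sibs share both parents — two paths of length 2: r = 2·(1/2)^2 = 1/2).
r to a first cousin = 0.125 (first cousins share one grandparent pair — two paths of length 4: r = 2·(1/2)^4 = 1/8).
Summing one r·B term per recipient: 3·0.25·0.32 + 1·0.5·0.382 + 2·0.125·0.0727 = 0.449175.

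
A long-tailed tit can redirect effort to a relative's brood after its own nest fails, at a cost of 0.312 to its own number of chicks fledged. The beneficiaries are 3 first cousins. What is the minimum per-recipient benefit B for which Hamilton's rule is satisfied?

r to a first cousin = 0.125 (first cousins share one grandparent pair — two paths of length 4: r = 2·(1/2)^4 = 1/8).
Hamilton's rule with n recipients of equal r: n·r·B > C, so B > C/(n·r) = 0.312/(3·0.125) = 0.832.

0.832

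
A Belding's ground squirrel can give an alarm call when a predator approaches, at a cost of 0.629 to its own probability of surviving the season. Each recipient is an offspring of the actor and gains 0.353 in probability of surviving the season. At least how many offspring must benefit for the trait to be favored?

4

r to an offspring = 0.5 (one parent–offspring link: r = (1/2)^1 = 1/2).
Hamilton's rule: n·r·B > C  ⇒  n > C/(r·B) = 0.629/(0.5·0.353) = 3.564.
The smallest integer exceeding 3.564 is 4.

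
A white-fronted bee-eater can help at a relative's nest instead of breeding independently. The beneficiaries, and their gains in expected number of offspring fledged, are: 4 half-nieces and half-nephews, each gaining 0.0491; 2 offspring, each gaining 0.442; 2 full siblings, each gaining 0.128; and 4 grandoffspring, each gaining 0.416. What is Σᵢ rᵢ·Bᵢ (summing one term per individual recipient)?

r to a half-niece or half-nephew = 1/8 (half-aunt/uncle↔niece/nephew: one path of length 3: r = (1/2)^3 = 1/8).
r to an offspring = 0.5 (one parent–offspring link: r = (1/2)^1 = 1/2).
r to a full sibling = 0.5 (full sibs share both parents — two paths of length 2: r = 2·(1/2)^2 = 1/2).
r to a grandoffspring = 0.25 (two parent–offspring links: r = (1/2)^2 = 1/4).
Summing one r·B term per recipient: 4·0.125·0.0491 + 2·0.5·0.442 + 2·0.5·0.128 + 4·0.25·0.416 = 1.01055.

1.01055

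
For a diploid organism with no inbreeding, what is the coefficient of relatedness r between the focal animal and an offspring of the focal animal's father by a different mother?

Each parent–offspring link contributes a factor of 1/2, and independent paths through distinct common ancestors add.
Half-sibs share one parent — one path of length 2: r = (1/2)^2 = 1/4.

0.25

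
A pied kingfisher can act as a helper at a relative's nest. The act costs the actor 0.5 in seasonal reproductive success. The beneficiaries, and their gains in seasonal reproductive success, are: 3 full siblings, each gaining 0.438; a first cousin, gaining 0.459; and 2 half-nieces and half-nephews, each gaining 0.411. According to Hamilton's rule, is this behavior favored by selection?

Hamilton's rule: the trait is favored when the sum of r·B over every recipient exceeds the actor's cost C.
r to a full sibling = 0.5 (full sibs share both parents — two paths of length 2: r = 2·(1/2)^2 = 1/2).
r to a first cousin = 0.125 (first cousins share one grandparent pair — two paths of length 4: r = 2·(1/2)^4 = 1/8).
r to a half-niece or half-nephew = 0.125 (half-aunt/uncle↔niece/nephew: one path of length 3: r = (1/2)^3 = 1/8).
Summing one r·B term per recipient: 3·0.5·0.438 + 1·0.125·0.459 + 2·0.125·0.411 = 0.817125.
0.817125 > 0.5: the indirect benefit exceeds the cost.

Yes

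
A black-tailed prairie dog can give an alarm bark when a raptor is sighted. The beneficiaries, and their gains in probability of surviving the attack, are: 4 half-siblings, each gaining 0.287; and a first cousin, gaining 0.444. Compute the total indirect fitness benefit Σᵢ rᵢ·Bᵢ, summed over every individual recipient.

0.3425

r to a half-sibling = 1/4 (half-sibs share one parent — one path of length 2: r = (1/2)^2 = 1/4).
r to a first cousin = 0.125 (first cousins share one grandparent pair — two paths of length 4: r = 2·(1/2)^4 = 1/8).
Summing one r·B term per recipient: 4·0.25·0.287 + 1·0.125·0.444 = 0.3425.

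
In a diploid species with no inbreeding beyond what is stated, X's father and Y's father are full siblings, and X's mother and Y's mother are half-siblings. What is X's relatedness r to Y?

Relatedness sums over independent paths through distinct common ancestors.
X and Y are related in two ways: first cousins through their fathers (r = 1/8) and half first cousins through their mothers (r = 1/16).
r = 1/8 + 1/16 = 3/16 = 0.1875.

0.1875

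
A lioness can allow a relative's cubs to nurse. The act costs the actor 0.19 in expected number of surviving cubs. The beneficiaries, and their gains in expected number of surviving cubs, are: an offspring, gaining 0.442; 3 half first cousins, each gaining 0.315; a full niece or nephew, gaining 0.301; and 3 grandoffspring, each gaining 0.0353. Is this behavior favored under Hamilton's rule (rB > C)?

Hamilton's rule: the trait is favored when the sum of r·B over every recipient exceeds the actor's cost C.
r to an offspring = 0.5 (one parent–offspring link: r = (1/2)^1 = 1/2).
r to a half first cousin = 1/16 (half first cousins share one grandparent — one path of length 4: r = (1/2)^4 = 1/16).
r to a full niece or nephew = 1/4 (full aunt/uncle↔niece/nephew: two paths of length 3 through the shared grandparent pair: r = 2·(1/2)^3 = 1/4).
r to a grandoffspring = 0.25 (two parent–offspring links: r = (1/2)^2 = 1/4).
Summing one r·B term per recipient: 1·0.5·0.442 + 3·0.0625·0.315 + 1·0.25·0.301 + 3·0.25·0.0353 = 0.3817875.
0.3817875 > 0.19: the indirect benefit exceeds the cost.

Yes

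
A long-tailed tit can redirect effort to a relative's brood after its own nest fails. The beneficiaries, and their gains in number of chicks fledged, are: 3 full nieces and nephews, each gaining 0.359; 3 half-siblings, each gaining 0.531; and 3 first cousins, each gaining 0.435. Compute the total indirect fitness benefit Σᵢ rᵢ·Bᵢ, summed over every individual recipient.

r to a full niece or nephew = 1/4 (full aunt/uncle↔niece/nephew: two paths of length 3 through the shared grandparent pair: r = 2·(1/2)^3 = 1/4).
r to a half-sibling = 0.25 (half-sibs share one parent — one path of length 2: r = (1/2)^2 = 1/4).
r to a first cousin = 1/8 (first cousins share one grandparent pair — two paths of length 4: r = 2·(1/2)^4 = 1/8).
Summing one r·B term per recipient: 3·0.25·0.359 + 3·0.25·0.531 + 3·0.125·0.435 = 0.830625.

0.830625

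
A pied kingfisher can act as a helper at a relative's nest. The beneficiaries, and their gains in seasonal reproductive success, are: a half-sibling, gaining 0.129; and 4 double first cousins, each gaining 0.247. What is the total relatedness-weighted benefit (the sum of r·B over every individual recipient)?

r to a half-sibling = 1/4 (half-sibs share one parent — one path of length 2: r = (1/2)^2 = 1/4).
r to a double first cousin = 1/4 (double first cousins share both grandparent pairs — four paths of length 4: r = 4·(1/2)^4 = 1/4).
Summing one r·B term per recipient: 1·0.25·0.129 + 4·0.25·0.247 = 0.27925.

0.27925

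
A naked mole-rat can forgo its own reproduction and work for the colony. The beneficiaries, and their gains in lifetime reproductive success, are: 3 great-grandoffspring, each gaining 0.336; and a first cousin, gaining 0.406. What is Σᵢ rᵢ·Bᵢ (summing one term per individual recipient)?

r to a great-grandoffspring = 1/8 (three parent–offspring links: r = (1/2)^3 = 1/8).
r to a first cousin = 1/8 (first cousins share one grandparent pair — two paths of length 4: r = 2·(1/2)^4 = 1/8).
Summing one r·B term per recipient: 3·0.125·0.336 + 1·0.125·0.406 = 0.17675.

0.17675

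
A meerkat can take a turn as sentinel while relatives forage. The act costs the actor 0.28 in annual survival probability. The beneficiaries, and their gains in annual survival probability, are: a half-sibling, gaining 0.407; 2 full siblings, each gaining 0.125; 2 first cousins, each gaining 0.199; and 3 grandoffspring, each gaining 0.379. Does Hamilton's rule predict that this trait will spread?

Yes

Hamilton's rule: the trait is favored when the sum of r·B over every recipient exceeds the actor's cost C.
r to a half-sibling = 1/4 (half-sibs share one parent — one path of length 2: r = (1/2)^2 = 1/4).
r to a full sibling = 1/2 (full sibs share both parents — two paths of length 2: r = 2·(1/2)^2 = 1/2).
r to a first cousin = 0.125 (first cousins share one grandparent pair — two paths of length 4: r = 2·(1/2)^4 = 1/8).
r to a grandoffspring = 0.25 (two parent–offspring links: r = (1/2)^2 = 1/4).
Summing one r·B term per recipient: 1·0.25·0.407 + 2·0.5·0.125 + 2·0.125·0.199 + 3·0.25·0.379 = 0.56075.
0.56075 > 0.28: the indirect benefit exceeds the cost.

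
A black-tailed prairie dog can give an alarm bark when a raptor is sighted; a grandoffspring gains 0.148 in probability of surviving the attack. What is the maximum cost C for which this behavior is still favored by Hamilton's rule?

0.037

r to a grandoffspring = 1/4 (two parent–offspring links: r = (1/2)^2 = 1/4).
Hamilton's rule: n·r·B > C, so the trait is favored while C < n·r·B = 1·0.25·0.148 = 0.037.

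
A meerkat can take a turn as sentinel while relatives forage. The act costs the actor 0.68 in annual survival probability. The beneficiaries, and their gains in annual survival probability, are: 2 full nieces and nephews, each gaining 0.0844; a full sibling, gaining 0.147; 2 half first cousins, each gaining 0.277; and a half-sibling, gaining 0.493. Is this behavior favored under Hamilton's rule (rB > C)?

Hamilton's rule: the trait is favored when the sum of r·B over every recipient exceeds the actor's cost C.
r to a full niece or nephew = 1/4 (full aunt/uncle↔niece/nephew: two paths of length 3 through the shared grandparent pair: r = 2·(1/2)^3 = 1/4).
r to a full sibling = 0.5 (full sibs share both parents — two paths of length 2: r = 2·(1/2)^2 = 1/2).
r to a half first cousin = 0.0625 (half first cousins share one grandparent — one path of length 4: r = (1/2)^4 = 1/16).
r to a half-sibling = 1/4 (half-sibs share one parent — one path of length 2: r = (1/2)^2 = 1/4).
Summing one r·B term per recipient: 2·0.25·0.0844 + 1·0.5·0.147 + 2·0.0625·0.277 + 1·0.25·0.493 = 0.273575.
0.273575 < 0.68: the indirect benefit is less than the cost.

No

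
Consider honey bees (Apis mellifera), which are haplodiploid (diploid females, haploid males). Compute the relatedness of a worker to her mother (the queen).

0.5

One meiotic link between diploid queen and diploid daughter: r = 1/2.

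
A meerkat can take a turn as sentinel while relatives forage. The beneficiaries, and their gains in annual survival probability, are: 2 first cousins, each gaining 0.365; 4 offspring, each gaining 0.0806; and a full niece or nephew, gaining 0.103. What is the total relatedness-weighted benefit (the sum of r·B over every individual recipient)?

r to a first cousin = 0.125 (first cousins share one grandparent pair — two paths of length 4: r = 2·(1/2)^4 = 1/8).
r to an offspring = 1/2 (one parent–offspring link: r = (1/2)^1 = 1/2).
r to a full niece or nephew = 0.25 (full aunt/uncle↔niece/nephew: two paths of length 3 through the shared grandparent pair: r = 2·(1/2)^3 = 1/4).
Summing one r·B term per recipient: 2·0.125·0.365 + 4·0.5·0.0806 + 1·0.25·0.103 = 0.2782.

0.2782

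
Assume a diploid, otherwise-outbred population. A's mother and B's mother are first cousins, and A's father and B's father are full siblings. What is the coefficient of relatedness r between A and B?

0.15625

Independent pedigree routes through distinct common ancestors add.
A and B are related in two ways: second cousins through their mothers (r = 1/32) and first cousins through their fathers (r = 1/8).
r = 1/32 + 1/8 = 5/32 = 0.15625.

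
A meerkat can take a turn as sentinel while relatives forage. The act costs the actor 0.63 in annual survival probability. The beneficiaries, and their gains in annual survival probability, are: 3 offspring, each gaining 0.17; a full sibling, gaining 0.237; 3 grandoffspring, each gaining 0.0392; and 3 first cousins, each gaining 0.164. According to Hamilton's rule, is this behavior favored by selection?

Hamilton's rule: the trait is favored when the sum of r·B over every recipient exceeds the actor's cost C.
r to an offspring = 0.5 (one parent–offspring link: r = (1/2)^1 = 1/2).
r to a full sibling = 1/2 (full sibs share both parents — two paths of length 2: r = 2·(1/2)^2 = 1/2).
r to a grandoffspring = 0.25 (two parent–offspring links: r = (1/2)^2 = 1/4).
r to a first cousin = 0.125 (first cousins share one grandparent pair — two paths of length 4: r = 2·(1/2)^4 = 1/8).
Summing one r·B term per recipient: 3·0.5·0.17 + 1·0.5·0.237 + 3·0.25·0.0392 + 3·0.125·0.164 = 0.4644.
0.4644 < 0.63: the indirect benefit is less than the cost.

No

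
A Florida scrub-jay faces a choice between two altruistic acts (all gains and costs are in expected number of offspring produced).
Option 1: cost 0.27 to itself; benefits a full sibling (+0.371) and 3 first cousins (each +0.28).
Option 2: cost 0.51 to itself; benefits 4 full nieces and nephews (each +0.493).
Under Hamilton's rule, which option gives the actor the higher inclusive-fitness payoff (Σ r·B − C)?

Option 1

Option 1: r to a full sibling = 0.5.
Option 1: r to a first cousin = 0.125.
Option 1: Σ r·B − C = (1·0.5·0.371 + 3·0.125·0.28) − 0.27 = 0.0205.
Option 2: r to a full niece or nephew = 0.25.
Option 2: Σ r·B − C = (4·0.25·0.493) − 0.51 = -0.017.
Option 1 has the higher net inclusive-fitness payoff.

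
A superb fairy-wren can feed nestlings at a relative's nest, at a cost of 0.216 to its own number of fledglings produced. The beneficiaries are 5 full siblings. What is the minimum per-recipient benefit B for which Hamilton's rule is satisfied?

0.0864

r to a full sibling = 1/2 (full sibs share both parents — two paths of length 2: r = 2·(1/2)^2 = 1/2).
Hamilton's rule with n recipients of equal r: n·r·B > C, so B > C/(n·r) = 0.216/(5·0.5) = 0.0864.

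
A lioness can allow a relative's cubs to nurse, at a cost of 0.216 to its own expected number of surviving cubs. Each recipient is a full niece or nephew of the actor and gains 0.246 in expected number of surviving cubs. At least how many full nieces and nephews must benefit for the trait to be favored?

4

r to a full niece or nephew = 0.25 (full aunt/uncle↔niece/nephew: two paths of length 3 through the shared grandparent pair: r = 2·(1/2)^3 = 1/4).
Hamilton's rule: n·r·B > C  ⇒  n > C/(r·B) = 0.216/(0.25·0.246) = 3.512.
The smallest integer exceeding 3.512 is 4.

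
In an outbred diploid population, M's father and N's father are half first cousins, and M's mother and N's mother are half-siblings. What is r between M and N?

Relatedness sums over independent paths through distinct common ancestors.
M and N are related in two ways: half second cousins through their fathers (r = 1/64) and half first cousins through their mothers (r = 1/16).
r = 1/64 + 1/16 = 0.078125.

0.078125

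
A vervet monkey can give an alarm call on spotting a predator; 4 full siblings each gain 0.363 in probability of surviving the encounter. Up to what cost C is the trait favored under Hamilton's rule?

0.726

r to a full sibling = 1/2 (full sibs share both parents — two paths of length 2: r = 2·(1/2)^2 = 1/2).
Hamilton's rule: n·r·B > C, so the trait is favored while C < n·r·B = 4·0.5·0.363 = 0.726.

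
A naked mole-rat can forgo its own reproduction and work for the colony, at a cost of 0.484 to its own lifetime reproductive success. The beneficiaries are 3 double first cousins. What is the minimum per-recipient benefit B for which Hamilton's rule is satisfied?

r to a double first cousin = 1/4 (double first cousins share both grandparent pairs — four paths of length 4: r = 4·(1/2)^4 = 1/4).
Hamilton's rule with n recipients of equal r: n·r·B > C, so B > C/(n·r) = 0.484/(3·0.25) = 0.6453.

0.6453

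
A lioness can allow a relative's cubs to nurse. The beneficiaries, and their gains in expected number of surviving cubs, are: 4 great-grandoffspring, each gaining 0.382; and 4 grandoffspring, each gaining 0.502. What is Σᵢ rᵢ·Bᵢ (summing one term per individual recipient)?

r to a great-grandoffspring = 0.125 (three parent–offspring links: r = (1/2)^3 = 1/8).
r to a grandoffspring = 0.25 (two parent–offspring links: r = (1/2)^2 = 1/4).
Summing one r·B term per recipient: 4·0.125·0.382 + 4·0.25·0.502 = 0.693.

0.693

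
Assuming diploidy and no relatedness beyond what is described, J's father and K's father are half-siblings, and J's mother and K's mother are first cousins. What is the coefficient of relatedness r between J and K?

Independent pedigree routes through distinct common ancestors add.
J and K are related in two ways: half first cousins through their fathers (r = 1/16) and second cousins through their mothers (r = 1/32).
r = 1/16 + 1/32 = 0.09375.

0.09375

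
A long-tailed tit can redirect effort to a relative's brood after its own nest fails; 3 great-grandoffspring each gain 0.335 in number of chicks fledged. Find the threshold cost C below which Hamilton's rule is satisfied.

r to a great-grandoffspring = 0.125 (three parent–offspring links: r = (1/2)^3 = 1/8).
Hamilton's rule: n·r·B > C, so the trait is favored while C < n·r·B = 3·0.125·0.335 = 0.125625.

0.125625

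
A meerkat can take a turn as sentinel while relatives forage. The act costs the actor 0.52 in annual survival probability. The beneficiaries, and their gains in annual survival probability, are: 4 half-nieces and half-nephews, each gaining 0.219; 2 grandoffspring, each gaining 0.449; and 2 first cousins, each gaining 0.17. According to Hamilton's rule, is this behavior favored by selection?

No

Hamilton's rule: the trait is favored when the sum of r·B over every recipient exceeds the actor's cost C.
r to a half-niece or half-nephew = 1/8 (half-aunt/uncle↔niece/nephew: one path of length 3: r = (1/2)^3 = 1/8).
r to a grandoffspring = 1/4 (two parent–offspring links: r = (1/2)^2 = 1/4).
r to a first cousin = 0.125 (first cousins share one grandparent pair — two paths of length 4: r = 2·(1/2)^4 = 1/8).
Summing one r·B term per recipient: 4·0.125·0.219 + 2·0.25·0.449 + 2·0.125·0.17 = 0.3765.
0.3765 < 0.52: the indirect benefit is less than the cost.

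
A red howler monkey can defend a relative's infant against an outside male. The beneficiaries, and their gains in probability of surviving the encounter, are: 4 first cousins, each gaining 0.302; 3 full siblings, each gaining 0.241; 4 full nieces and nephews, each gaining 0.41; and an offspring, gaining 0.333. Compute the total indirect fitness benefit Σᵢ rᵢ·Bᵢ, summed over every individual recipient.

r to a first cousin = 0.125 (first cousins share one grandparent pair — two paths of length 4: r = 2·(1/2)^4 = 1/8).
r to a full sibling = 0.5 (full sibs share both parents — two paths of length 2: r = 2·(1/2)^2 = 1/2).
r to a full niece or nephew = 1/4 (full aunt/uncle↔niece/nephew: two paths of length 3 through the shared grandparent pair: r = 2·(1/2)^3 = 1/4).
r to an offspring = 1/2 (one parent–offspring link: r = (1/2)^1 = 1/2).
Summing one r·B term per recipient: 4·0.125·0.302 + 3·0.5·0.241 + 4·0.25·0.41 + 1·0.5·0.333 = 1.089.

1.089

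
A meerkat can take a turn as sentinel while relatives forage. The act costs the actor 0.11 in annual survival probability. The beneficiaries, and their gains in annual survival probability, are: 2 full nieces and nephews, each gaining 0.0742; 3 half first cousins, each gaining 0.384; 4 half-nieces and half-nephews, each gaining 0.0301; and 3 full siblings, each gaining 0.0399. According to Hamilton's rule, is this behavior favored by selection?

Yes

Hamilton's rule: the trait is favored when the sum of r·B over every recipient exceeds the actor's cost C.
r to a full niece or nephew = 1/4 (full aunt/uncle↔niece/nephew: two paths of length 3 through the shared grandparent pair: r = 2·(1/2)^3 = 1/4).
r to a half first cousin = 0.0625 (half first cousins share one grandparent — one path of length 4: r = (1/2)^4 = 1/16).
r to a half-niece or half-nephew = 0.125 (half-aunt/uncle↔niece/nephew: one path of length 3: r = (1/2)^3 = 1/8).
r to a full sibling = 1/2 (full sibs share both parents — two paths of length 2: r = 2·(1/2)^2 = 1/2).
Summing one r·B term per recipient: 2·0.25·0.0742 + 3·0.0625·0.384 + 4·0.125·0.0301 + 3·0.5·0.0399 = 0.184.
0.184 > 0.11: the indirect benefit exceeds the cost.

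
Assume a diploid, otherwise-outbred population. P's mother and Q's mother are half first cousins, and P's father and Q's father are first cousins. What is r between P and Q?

Wright's path rule: contributions from independent ancestry routes add.
P and Q are related in two ways: half second cousins through their mothers (r = 1/64) and second cousins through their fathers (r = 1/32).
r = 1/64 + 1/32 = 3/64 = 0.046875.

0.046875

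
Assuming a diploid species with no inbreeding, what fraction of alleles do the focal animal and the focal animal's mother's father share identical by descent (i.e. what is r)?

Each parent–offspring link contributes a factor of 1/2, and independent paths through distinct common ancestors add.
Two parent–offspring links: r = (1/2)^2 = 1/4.

0.25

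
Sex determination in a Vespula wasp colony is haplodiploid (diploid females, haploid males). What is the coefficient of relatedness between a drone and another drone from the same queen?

0.5

Haploid brothers each carry a random half of the queen's diploid genome, so on average they share half: r = 1/2.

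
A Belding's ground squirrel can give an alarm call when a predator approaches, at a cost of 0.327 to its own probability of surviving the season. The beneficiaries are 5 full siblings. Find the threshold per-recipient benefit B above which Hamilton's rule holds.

0.1308

r to a full sibling = 0.5 (full sibs share both parents — two paths of length 2: r = 2·(1/2)^2 = 1/2).
Hamilton's rule with n recipients of equal r: n·r·B > C, so B > C/(n·r) = 0.327/(5·0.5) = 0.1308.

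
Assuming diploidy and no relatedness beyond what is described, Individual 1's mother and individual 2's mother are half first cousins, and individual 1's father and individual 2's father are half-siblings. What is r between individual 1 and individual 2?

0.078125

With two independent routes of shared ancestry, r is the sum of the two contributions.
Individual 1 and individual 2 are related in two ways: half second cousins through their mothers (r = 1/64) and half first cousins through their fathers (r = 1/16).
r = 1/64 + 1/16 = 0.078125.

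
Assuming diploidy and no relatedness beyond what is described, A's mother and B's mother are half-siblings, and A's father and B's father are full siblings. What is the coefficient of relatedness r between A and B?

0.1875

Relatedness sums over independent paths through distinct common ancestors.
A and B are related in two ways: half first cousins through their mothers (r = 1/16) and first cousins through their fathers (r = 1/8).
r = 1/16 + 1/8 = 0.1875.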